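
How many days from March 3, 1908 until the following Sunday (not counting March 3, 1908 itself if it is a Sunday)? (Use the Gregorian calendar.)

Mar 3, 1908 is a Tuesday.
From Tuesday to the next Sunday is 5 days.

5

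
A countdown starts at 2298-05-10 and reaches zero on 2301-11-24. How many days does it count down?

May 10, 2298 → May 10, 2299: 365 days.
May 10, 2299 → May 10, 2300: 365 days.
May 10, 2300 → May 10, 2301: 365 days.
May 10, 2301 → Jun 10, 2301: 31 days (May has 31).
Jun 10, 2301 → Jul 10, 2301: 30 days (June has 30).
Jul 10, 2301 → Aug 10, 2301: 31 days (July has 31).
Aug 10, 2301 → Sep 10, 2301: 31 days (August has 31).
Sep 10, 2301 → Oct 10, 2301: 30 days (September has 30).
Oct 10, 2301 → Nov 10, 2301: 31 days (October has 31).
Nov 10, 2301 → Nov 24, 2301: 14 days.
Total: 1293 days.

1293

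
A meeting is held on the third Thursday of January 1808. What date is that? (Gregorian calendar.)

January 21, 1808

January 1, 1808 is a Friday.
The first Thursday is therefore January 7 (6 days later).
The third Thursday is 7 + 2×7 = January 21.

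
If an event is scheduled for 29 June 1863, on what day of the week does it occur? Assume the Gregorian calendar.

Monday

Doomsday rule: the anchor day for the 1800s is Friday. For year 63: 63÷12 = 5 r 3, and 3÷4 = 0, so 5+3+0 = 8.
Friday + 8 ≡ Saturday — that's 1863's doomsday.
In June the doomsday date is Jun 6.
Jun 29 is 23 days after Jun 6; 23 mod 7 = 2, so Saturday + 2 = Monday.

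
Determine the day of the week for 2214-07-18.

Monday

Doomsday rule: the anchor day for the 2200s is Friday. For year 14: 14÷12 = 1 r 2, and 2÷4 = 0, so 1+2+0 = 3.
Friday + 3 ≡ Monday — that's 2214's doomsday.
In July the doomsday date is Jul 11.
Jul 18 is 7 days after Jul 11; 7 mod 7 = 0, so Monday + 0 = Monday.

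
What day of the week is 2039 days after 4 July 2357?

Saturday

Jul 4, 2357 is a Thursday.
2039 mod 7 = 2, so 2039 days after a Thursday is Thursday + 2 = Saturday.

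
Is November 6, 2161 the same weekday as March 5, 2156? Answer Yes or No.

From Mar 5, 2156 to Nov 6, 2161 is 2072 days.
2072 mod 7 = 0, so they are the same weekday.
(Mar 5, 2156 is a Friday; Nov 6, 2161 is a Friday.)

Yes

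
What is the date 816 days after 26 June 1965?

September 20, 1967

+365 (one year) → Jun 26, 1966 (451 left).
+365 (one year) → Jun 26, 1967 (86 left).
Jun has 30 days: +5 → Jul 1, 1967 (81 left).
Jul has 31 days: +31 → Aug 1, 1967 (50 left).
Aug has 31 days: +31 → Sep 1, 1967 (19 left).
+19 → Sep 20, 1967.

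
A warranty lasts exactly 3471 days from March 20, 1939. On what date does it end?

+366 (one year; includes Feb 29, 1940) → Mar 20, 1940 (3105 left).
+365 (one year) → Mar 20, 1941 (2740 left).
+365 (one year) → Mar 20, 1942 (2375 left).
+365 (one year) → Mar 20, 1943 (2010 left).
+366 (one year; includes Feb 29, 1944) → Mar 20, 1944 (1644 left).
+365 (one year) → Mar 20, 1945 (1279 left).
+365 (one year) → Mar 20, 1946 (914 left).
+365 (one year) → Mar 20, 1947 (549 left).
+366 (one year; includes Feb 29, 1948) → Mar 20, 1948 (183 left).
Mar has 31 days: +12 → Apr 1, 1948 (171 left).
Apr has 30 days: +30 → May 1, 1948 (141 left).
May has 31 days: +31 → Jun 1, 1948 (110 left).
Jun has 30 days: +30 → Jul 1, 1948 (80 left).
Jul has 31 days: +31 → Aug 1, 1948 (49 left).
Aug has 31 days: +31 → Sep 1, 1948 (18 left).
+18 → Sep 19, 1948.

September 19, 1948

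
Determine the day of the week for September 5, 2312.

Thursday

Doomsday rule: the anchor day for the 2300s is Wednesday. For year 12: 12÷12 = 1 r 0, and 0÷4 = 0, so 1+0+0 = 1.
Wednesday + 1 ≡ Thursday — that's 2312's doomsday.
In September the doomsday date is Sep 5.
Sep 5 is the doomsday itself: Thursday.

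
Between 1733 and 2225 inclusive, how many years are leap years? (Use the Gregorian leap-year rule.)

119

Multiples of 4 in [1733,2225]: 123.
Of those, multiples of 100: 5 (not leap unless ÷400).
Multiples of 400: 1.
Leap years = 123 − 5 + 1 = 119.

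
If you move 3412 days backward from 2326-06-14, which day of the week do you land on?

First find the weekday of Jun 14, 2326. Doomsday rule: the anchor day for the 2300s is Wednesday. For year 26: 26÷12 = 2 r 2, and 2÷4 = 0, so 2+2+0 = 4.
Wednesday + 4 ≡ Sunday — that's 2326's doomsday.
In June the doomsday date is Jun 6.
Jun 14 is 8 days after Jun 6; 8 mod 7 = 1, so Sunday + 1 = Monday.
3412 mod 7 = 3, so 3412 days before a Monday is Monday − 3 = Friday.

Friday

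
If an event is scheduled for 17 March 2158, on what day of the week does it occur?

Doomsday rule: the anchor day for the 2100s is Sunday. For year 58: 58÷12 = 4 r 10, and 10÷4 = 2, so 4+10+2 = 16.
Sunday + 16 ≡ Tuesday — that's 2158's doomsday.
In March the doomsday date is Mar 14.
Mar 17 is 3 days after Mar 14; 3 mod 7 = 3, so Tuesday + 3 = Friday.

Friday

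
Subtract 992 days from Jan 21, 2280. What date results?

−365 (one year) → Jan 21, 2279 (627 left).
−365 (one year) → Jan 21, 2278 (262 left).
−21 → Dec 31, 2277 (end of Dec, 31 days; 241 left).
−31 → Nov 30, 2277 (end of Nov, 30 days; 210 left).
−30 → Oct 31, 2277 (end of Oct, 31 days; 180 left).
−31 → Sep 30, 2277 (end of Sep, 30 days; 149 left).
−30 → Aug 31, 2277 (end of Aug, 31 days; 119 left).
−31 → Jul 31, 2277 (end of Jul, 31 days; 88 left).
−31 → Jun 30, 2277 (end of Jun, 30 days; 57 left).
−30 → May 31, 2277 (end of May, 31 days; 27 left).
−27 → May 4, 2277.

May 4, 2277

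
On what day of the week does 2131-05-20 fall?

Doomsday rule: the anchor day for the 2100s is Sunday. For year 31: 31÷12 = 2 r 7, and 7÷4 = 1, so 2+7+1 = 10.
Sunday + 10 ≡ Wednesday — that's 2131's doomsday.
In May the doomsday date is May 9.
May 20 is 11 days after May 9; 11 mod 7 = 4, so Wednesday + 4 = Sunday.

Sunday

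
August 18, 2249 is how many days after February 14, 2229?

Feb 14, 2229 → Feb 14, 2230: 365 days.
Feb 14, 2230 → Feb 14, 2231: 365 days.
Feb 14, 2231 → Feb 14, 2232: 365 days.
Feb 14, 2232 → Feb 14, 2233: 366 days (Feb 29, 2232 is in that span).
Feb 14, 2233 → Feb 14, 2234: 365 days.
Feb 14, 2234 → Feb 14, 2235: 365 days.
Feb 14, 2235 → Feb 14, 2236: 365 days.
Feb 14, 2236 → Feb 14, 2237: 366 days (Feb 29, 2236 is in that span).
Feb 14, 2237 → Feb 14, 2238: 365 days.
Feb 14, 2238 → Feb 14, 2239: 365 days.
Feb 14, 2239 → Feb 14, 2240: 365 days.
Feb 14, 2240 → Feb 14, 2241: 366 days (Feb 29, 2240 is in that span).
Feb 14, 2241 → Feb 14, 2242: 365 days.
Feb 14, 2242 → Feb 14, 2243: 365 days.
Feb 14, 2243 → Feb 14, 2244: 365 days.
Feb 14, 2244 → Feb 14, 2245: 366 days (Feb 29, 2244 is in that span).
Feb 14, 2245 → Feb 14, 2246: 365 days.
Feb 14, 2246 → Feb 14, 2247: 365 days.
Feb 14, 2247 → Feb 14, 2248: 365 days.
Feb 14, 2248 → Feb 14, 2249: 366 days (Feb 29, 2248 is in that span).
Feb 14, 2249 → Mar 14, 2249: 28 days (February has 28).
Mar 14, 2249 → Apr 14, 2249: 31 days (March has 31).
Apr 14, 2249 → May 14, 2249: 30 days (April has 30).
May 14, 2249 → Jun 14, 2249: 31 days (May has 31).
Jun 14, 2249 → Jul 14, 2249: 30 days (June has 30).
Jul 14, 2249 → Aug 14, 2249: 31 days (July has 31).
Aug 14, 2249 → Aug 18, 2249: 4 days.
Total: 7490 days.

7490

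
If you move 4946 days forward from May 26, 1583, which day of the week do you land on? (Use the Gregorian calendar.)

Monday

First find the weekday of May 26, 1583. Doomsday rule: the anchor day for the 1500s is Wednesday. For year 83: 83÷12 = 6 r 11, and 11÷4 = 2, so 6+11+2 = 19.
Wednesday + 19 ≡ Monday — that's 1583's doomsday.
In May the doomsday date is May 9.
May 26 is 17 days after May 9; 17 mod 7 = 3, so Monday + 3 = Thursday.
4946 mod 7 = 4, so 4946 days after a Thursday is Thursday + 4 = Monday.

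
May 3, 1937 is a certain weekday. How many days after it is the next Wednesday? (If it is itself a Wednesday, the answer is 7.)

2

May 3, 1937 is a Monday.
From Monday to the next Wednesday is 2 days.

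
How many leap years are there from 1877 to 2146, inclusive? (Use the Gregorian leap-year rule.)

Multiples of 4 in [1877,2146]: 67.
Of those, multiples of 100: 3 (not leap unless ÷400).
Multiples of 400: 1.
Leap years = 67 − 3 + 1 = 65.

65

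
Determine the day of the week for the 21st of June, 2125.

Doomsday rule: the anchor day for the 2100s is Sunday. For year 25: 25÷12 = 2 r 1, and 1÷4 = 0, so 2+1+0 = 3.
Sunday + 3 ≡ Wednesday — that's 2125's doomsday.
In June the doomsday date is Jun 6.
Jun 21 is 15 days after Jun 6; 15 mod 7 = 1, so Wednesday + 1 = Thursday.

Thursday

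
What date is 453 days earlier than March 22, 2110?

December 24, 2108

−365 (one year) → Mar 22, 2109 (88 left).
−22 → Feb 28, 2109 (end of Feb, 28 days; 66 left).
−28 → Jan 31, 2109 (end of Jan, 31 days; 38 left).
−31 → Dec 31, 2108 (end of Dec, 31 days; 7 left).
−7 → Dec 24, 2108.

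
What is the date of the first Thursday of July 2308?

July 2, 2308

July 1, 2308 is a Wednesday.
The first Thursday is therefore July 2 (1 days later).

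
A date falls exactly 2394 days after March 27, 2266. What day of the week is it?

Tuesday

First find the weekday of Mar 27, 2266. Doomsday rule: the anchor day for the 2200s is Friday. For year 66: 66÷12 = 5 r 6, and 6÷4 = 1, so 5+6+1 = 12.
Friday + 12 ≡ Wednesday — that's 2266's doomsday.
In March the doomsday date is Mar 14.
Mar 27 is 13 days after Mar 14; 13 mod 7 = 6, so Wednesday + 6 = Tuesday.
2394 mod 7 = 0, so 2394 days after a Tuesday is Tuesday + 0 = Tuesday.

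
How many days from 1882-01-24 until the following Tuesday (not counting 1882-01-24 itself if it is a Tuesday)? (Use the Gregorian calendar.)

7

Jan 24, 1882 is a Tuesday.
From Tuesday to the next Tuesday is 7 days.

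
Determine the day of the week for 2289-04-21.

Sunday

Doomsday rule: the anchor day for the 2200s is Friday. For year 89: 89÷12 = 7 r 5, and 5÷4 = 1, so 7+5+1 = 13.
Friday + 13 ≡ Thursday — that's 2289's doomsday.
In April the doomsday date is Apr 4.
Apr 21 is 17 days after Apr 4; 17 mod 7 = 3, so Thursday + 3 = Sunday.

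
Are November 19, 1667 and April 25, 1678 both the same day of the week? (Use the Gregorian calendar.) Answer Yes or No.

From Nov 19, 1667 to Apr 25, 1678 is 3810 days.
3810 mod 7 = 2, so they are different weekdays.
(Nov 19, 1667 is a Saturday; Apr 25, 1678 is a Monday.)

No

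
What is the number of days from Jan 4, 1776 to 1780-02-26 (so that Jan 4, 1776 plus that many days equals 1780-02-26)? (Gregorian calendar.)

Jan 4, 1776 → Jan 4, 1777: 366 days (Feb 29, 1776 is in that span).
Jan 4, 1777 → Jan 4, 1778: 365 days.
Jan 4, 1778 → Jan 4, 1779: 365 days.
Jan 4, 1779 → Jan 4, 1780: 365 days.
Jan 4, 1780 → Feb 4, 1780: 31 days (January has 31).
Feb 4, 1780 → Feb 26, 1780: 22 days.
Total: 1514 days.

1514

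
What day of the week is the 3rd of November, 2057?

January 1, 2057 is a Monday.
Jan 1, 2057 → Feb 1, 2057: 31 days (January has 31).
Feb 1, 2057 → Mar 1, 2057: 28 days (February has 28).
Mar 1, 2057 → Apr 1, 2057: 31 days (March has 31).
Apr 1, 2057 → May 1, 2057: 30 days (April has 30).
May 1, 2057 → Jun 1, 2057: 31 days (May has 31).
Jun 1, 2057 → Jul 1, 2057: 30 days (June has 30).
Jul 1, 2057 → Aug 1, 2057: 31 days (July has 31).
Aug 1, 2057 → Sep 1, 2057: 31 days (August has 31).
Sep 1, 2057 → Oct 1, 2057: 30 days (September has 30).
Oct 1, 2057 → Nov 1, 2057: 31 days (October has 31).
Nov 1, 2057 → Nov 3, 2057: 2 days.
Total: 306 days.
306 mod 7 = 5, so Monday + 5 = Saturday.

Saturday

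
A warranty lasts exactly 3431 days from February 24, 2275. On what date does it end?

+365 (one year) → Feb 24, 2276 (3066 left).
+366 (one year; includes Feb 29, 2276) → Feb 24, 2277 (2700 left).
+365 (one year) → Feb 24, 2278 (2335 left).
+365 (one year) → Feb 24, 2279 (1970 left).
+365 (one year) → Feb 24, 2280 (1605 left).
+366 (one year; includes Feb 29, 2280) → Feb 24, 2281 (1239 left).
+365 (one year) → Feb 24, 2282 (874 left).
+365 (one year) → Feb 24, 2283 (509 left).
+365 (one year) → Feb 24, 2284 (144 left).
Feb has 29 days: +6 → Mar 1, 2284 (138 left).
Mar has 31 days: +31 → Apr 1, 2284 (107 left).
Apr has 30 days: +30 → May 1, 2284 (77 left).
May has 31 days: +31 → Jun 1, 2284 (46 left).
Jun has 30 days: +30 → Jul 1, 2284 (16 left).
+16 → Jul 17, 2284.

July 17, 2284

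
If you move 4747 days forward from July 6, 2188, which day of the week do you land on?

Monday

Jul 6, 2188 is a Sunday.
4747 mod 7 = 1, so 4747 days after a Sunday is Sunday + 1 = Monday.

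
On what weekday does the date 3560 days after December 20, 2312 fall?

Dec 20, 2312 is a Friday.
3560 mod 7 = 4, so 3560 days after a Friday is Friday + 4 = Tuesday.

Tuesday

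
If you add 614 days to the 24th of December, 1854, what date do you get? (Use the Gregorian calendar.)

August 29, 1856

+365 (one year) → Dec 24, 1855 (249 left).
Dec has 31 days: +8 → Jan 1, 1856 (241 left).
Jan has 31 days: +31 → Feb 1, 1856 (210 left).
Feb has 29 days: +29 → Mar 1, 1856 (181 left).
Mar has 31 days: +31 → Apr 1, 1856 (150 left).
Apr has 30 days: +30 → May 1, 1856 (120 left).
May has 31 days: +31 → Jun 1, 1856 (89 left).
Jun has 30 days: +30 → Jul 1, 1856 (59 left).
Jul has 31 days: +31 → Aug 1, 1856 (28 left).
+28 → Aug 29, 1856.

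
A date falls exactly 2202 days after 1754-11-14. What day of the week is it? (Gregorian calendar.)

Monday

Nov 14, 1754 is a Thursday.
2202 mod 7 = 4, so 2202 days after a Thursday is Thursday + 4 = Monday.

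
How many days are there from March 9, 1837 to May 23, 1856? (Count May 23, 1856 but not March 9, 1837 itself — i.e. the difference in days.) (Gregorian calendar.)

Mar 9, 1837 → Mar 9, 1838: 365 days.
Mar 9, 1838 → Mar 9, 1839: 365 days.
Mar 9, 1839 → Mar 9, 1840: 366 days (Feb 29, 1840 is in that span).
Mar 9, 1840 → Mar 9, 1841: 365 days.
Mar 9, 1841 → Mar 9, 1842: 365 days.
Mar 9, 1842 → Mar 9, 1843: 365 days.
Mar 9, 1843 → Mar 9, 1844: 366 days (Feb 29, 1844 is in that span).
Mar 9, 1844 → Mar 9, 1845: 365 days.
Mar 9, 1845 → Mar 9, 1846: 365 days.
Mar 9, 1846 → Mar 9, 1847: 365 days.
Mar 9, 1847 → Mar 9, 1848: 366 days (Feb 29, 1848 is in that span).
Mar 9, 1848 → Mar 9, 1849: 365 days.
Mar 9, 1849 → Mar 9, 1850: 365 days.
Mar 9, 1850 → Mar 9, 1851: 365 days.
Mar 9, 1851 → Mar 9, 1852: 366 days (Feb 29, 1852 is in that span).
Mar 9, 1852 → Mar 9, 1853: 365 days.
Mar 9, 1853 → Mar 9, 1854: 365 days.
Mar 9, 1854 → Mar 9, 1855: 365 days.
Mar 9, 1855 → Mar 9, 1856: 366 days (Feb 29, 1856 is in that span).
Mar 9, 1856 → Apr 9, 1856: 31 days (March has 31).
Apr 9, 1856 → May 9, 1856: 30 days (April has 30).
May 9, 1856 → May 23, 1856: 14 days.
Total: 7015 days.

7015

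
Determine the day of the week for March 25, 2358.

Doomsday rule: the anchor day for the 2300s is Wednesday. For year 58: 58÷12 = 4 r 10, and 10÷4 = 2, so 4+10+2 = 16.
Wednesday + 16 ≡ Friday — that's 2358's doomsday.
In March the doomsday date is Mar 14.
Mar 25 is 11 days after Mar 14; 11 mod 7 = 4, so Friday + 4 = Tuesday.

Tuesday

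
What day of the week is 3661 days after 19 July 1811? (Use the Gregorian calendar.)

Friday

Jul 19, 1811 is a Friday.
3661 mod 7 = 0, so 3661 days after a Friday is Friday + 0 = Friday.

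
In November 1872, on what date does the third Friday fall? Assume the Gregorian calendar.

November 1, 1872 is a Friday.
The first Friday is therefore November 1 (same day).
The third Friday is 1 + 2×7 = November 15.

November 15, 1872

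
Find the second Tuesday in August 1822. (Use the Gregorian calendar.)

August 1, 1822 is a Thursday.
The first Tuesday is therefore August 6 (5 days later).
The second Tuesday is 6 + 1×7 = August 13.

August 13, 1822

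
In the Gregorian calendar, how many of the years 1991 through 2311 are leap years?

77

Multiples of 4 in [1991,2311]: 80.
Of those, multiples of 100: 4 (not leap unless ÷400).
Multiples of 400: 1.
Leap years = 80 − 4 + 1 = 77.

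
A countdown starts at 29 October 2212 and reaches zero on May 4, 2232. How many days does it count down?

Oct 29, 2212 → Oct 29, 2213: 365 days.
Oct 29, 2213 → Oct 29, 2214: 365 days.
Oct 29, 2214 → Oct 29, 2215: 365 days.
Oct 29, 2215 → Oct 29, 2216: 366 days (Feb 29, 2216 is in that span).
Oct 29, 2216 → Oct 29, 2217: 365 days.
Oct 29, 2217 → Oct 29, 2218: 365 days.
Oct 29, 2218 → Oct 29, 2219: 365 days.
Oct 29, 2219 → Oct 29, 2220: 366 days (Feb 29, 2220 is in that span).
Oct 29, 2220 → Oct 29, 2221: 365 days.
Oct 29, 2221 → Oct 29, 2222: 365 days.
Oct 29, 2222 → Oct 29, 2223: 365 days.
Oct 29, 2223 → Oct 29, 2224: 366 days (Feb 29, 2224 is in that span).
Oct 29, 2224 → Oct 29, 2225: 365 days.
Oct 29, 2225 → Oct 29, 2226: 365 days.
Oct 29, 2226 → Oct 29, 2227: 365 days.
Oct 29, 2227 → Oct 29, 2228: 366 days (Feb 29, 2228 is in that span).
Oct 29, 2228 → Oct 29, 2229: 365 days.
Oct 29, 2229 → Oct 29, 2230: 365 days.
Oct 29, 2230 → Oct 29, 2231: 365 days.
Oct 29, 2231 → Nov 29, 2231: 31 days (October has 31).
Nov 29, 2231 → Dec 29, 2231: 30 days (November has 30).
Dec 29, 2231 → Jan 29, 2232: 31 days (December has 31).
Jan 29, 2232 → Feb 29, 2232: 31 days (January has 31).
Feb 29, 2232 → Mar 29, 2232: 29 days (February has 29).
Mar 29, 2232 → Apr 29, 2232: 31 days (March has 31).
Apr 29, 2232 → May 4, 2232: 5 days.
Total: 7127 days.

7127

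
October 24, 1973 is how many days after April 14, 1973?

Apr 14, 1973 → May 14, 1973: 30 days (April has 30).
May 14, 1973 → Jun 14, 1973: 31 days (May has 31).
Jun 14, 1973 → Jul 14, 1973: 30 days (June has 30).
Jul 14, 1973 → Aug 14, 1973: 31 days (July has 31).
Aug 14, 1973 → Sep 14, 1973: 31 days (August has 31).
Sep 14, 1973 → Oct 14, 1973: 30 days (September has 30).
Oct 14, 1973 → Oct 24, 1973: 10 days.
Total: 193 days.

193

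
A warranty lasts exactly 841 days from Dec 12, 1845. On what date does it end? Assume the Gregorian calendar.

+365 (one year) → Dec 12, 1846 (476 left).
+365 (one year) → Dec 12, 1847 (111 left).
Dec has 31 days: +20 → Jan 1, 1848 (91 left).
Jan has 31 days: +31 → Feb 1, 1848 (60 left).
Feb has 29 days: +29 → Mar 1, 1848 (31 left).
Mar has 31 days: +31 → Apr 1, 1848 (0 left).

April 1, 1848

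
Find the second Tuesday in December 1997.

December 9, 1997

December 1, 1997 is a Monday.
The first Tuesday is therefore December 2 (1 days later).
The second Tuesday is 2 + 1×7 = December 9.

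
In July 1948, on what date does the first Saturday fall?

July 3, 1948

July 1, 1948 is a Thursday.
The first Saturday is therefore July 3 (2 days later).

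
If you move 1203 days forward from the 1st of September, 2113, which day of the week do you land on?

Thursday

First find the weekday of Sep 1, 2113. Doomsday rule: the anchor day for the 2100s is Sunday. For year 13: 13÷12 = 1 r 1, and 1÷4 = 0, so 1+1+0 = 2.
Sunday + 2 ≡ Tuesday — that's 2113's doomsday.
In September the doomsday date is Sep 5.
Sep 1 is 4 days before Sep 5; 4 mod 7 = 4, so Tuesday − 4 = Friday.
1203 mod 7 = 6, so 1203 days after a Friday is Friday + 6 = Thursday.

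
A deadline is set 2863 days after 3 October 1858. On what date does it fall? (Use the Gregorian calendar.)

August 5, 1866

+365 (one year) → Oct 3, 1859 (2498 left).
+366 (one year; includes Feb 29, 1860) → Oct 3, 1860 (2132 left).
+365 (one year) → Oct 3, 1861 (1767 left).
+365 (one year) → Oct 3, 1862 (1402 left).
+365 (one year) → Oct 3, 1863 (1037 left).
+366 (one year; includes Feb 29, 1864) → Oct 3, 1864 (671 left).
+365 (one year) → Oct 3, 1865 (306 left).
Oct has 31 days: +29 → Nov 1, 1865 (277 left).
Nov has 30 days: +30 → Dec 1, 1865 (247 left).
Dec has 31 days: +31 → Jan 1, 1866 (216 left).
Jan has 31 days: +31 → Feb 1, 1866 (185 left).
Feb has 28 days: +28 → Mar 1, 1866 (157 left).
Mar has 31 days: +31 → Apr 1, 1866 (126 left).
Apr has 30 days: +30 → May 1, 1866 (96 left).
May has 31 days: +31 → Jun 1, 1866 (65 left).
Jun has 30 days: +30 → Jul 1, 1866 (35 left).
Jul has 31 days: +31 → Aug 1, 1866 (4 left).
+4 → Aug 5, 1866.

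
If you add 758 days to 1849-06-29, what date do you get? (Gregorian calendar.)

+365 (one year) → Jun 29, 1850 (393 left).
Jun has 30 days: +2 → Jul 1, 1850 (391 left).
Jul has 31 days: +31 → Aug 1, 1850 (360 left).
Aug has 31 days: +31 → Sep 1, 1850 (329 left).
Sep has 30 days: +30 → Oct 1, 1850 (299 left).
Oct has 31 days: +31 → Nov 1, 1850 (268 left).
Nov has 30 days: +30 → Dec 1, 1850 (238 left).
Dec has 31 days: +31 → Jan 1, 1851 (207 left).
Jan has 31 days: +31 → Feb 1, 1851 (176 left).
Feb has 28 days: +28 → Mar 1, 1851 (148 left).
Mar has 31 days: +31 → Apr 1, 1851 (117 left).
Apr has 30 days: +30 → May 1, 1851 (87 left).
May has 31 days: +31 → Jun 1, 1851 (56 left).
Jun has 30 days: +30 → Jul 1, 1851 (26 left).
+26 → Jul 27, 1851.

July 27, 1851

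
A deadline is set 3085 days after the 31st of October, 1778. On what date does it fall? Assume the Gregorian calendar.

+365 (one year) → Oct 31, 1779 (2720 left).
+366 (one year; includes Feb 29, 1780) → Oct 31, 1780 (2354 left).
+365 (one year) → Oct 31, 1781 (1989 left).
+365 (one year) → Oct 31, 1782 (1624 left).
+365 (one year) → Oct 31, 1783 (1259 left).
+366 (one year; includes Feb 29, 1784) → Oct 31, 1784 (893 left).
+365 (one year) → Oct 31, 1785 (528 left).
+365 (one year) → Oct 31, 1786 (163 left).
Oct has 31 days: +1 → Nov 1, 1786 (162 left).
Nov has 30 days: +30 → Dec 1, 1786 (132 left).
Dec has 31 days: +31 → Jan 1, 1787 (101 left).
Jan has 31 days: +31 → Feb 1, 1787 (70 left).
Feb has 28 days: +28 → Mar 1, 1787 (42 left).
Mar has 31 days: +31 → Apr 1, 1787 (11 left).
+11 → Apr 12, 1787.

April 12, 1787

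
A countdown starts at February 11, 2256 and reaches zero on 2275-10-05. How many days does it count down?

7176

Feb 11, 2256 → Feb 11, 2257: 366 days (Feb 29, 2256 is in that span).
Feb 11, 2257 → Feb 11, 2258: 365 days.
Feb 11, 2258 → Feb 11, 2259: 365 days.
Feb 11, 2259 → Feb 11, 2260: 365 days.
Feb 11, 2260 → Feb 11, 2261: 366 days (Feb 29, 2260 is in that span).
Feb 11, 2261 → Feb 11, 2262: 365 days.
Feb 11, 2262 → Feb 11, 2263: 365 days.
Feb 11, 2263 → Feb 11, 2264: 365 days.
Feb 11, 2264 → Feb 11, 2265: 366 days (Feb 29, 2264 is in that span).
Feb 11, 2265 → Feb 11, 2266: 365 days.
Feb 11, 2266 → Feb 11, 2267: 365 days.
Feb 11, 2267 → Feb 11, 2268: 365 days.
Feb 11, 2268 → Feb 11, 2269: 366 days (Feb 29, 2268 is in that span).
Feb 11, 2269 → Feb 11, 2270: 365 days.
Feb 11, 2270 → Feb 11, 2271: 365 days.
Feb 11, 2271 → Feb 11, 2272: 365 days.
Feb 11, 2272 → Feb 11, 2273: 366 days (Feb 29, 2272 is in that span).
Feb 11, 2273 → Feb 11, 2274: 365 days.
Feb 11, 2274 → Feb 11, 2275: 365 days.
Feb 11, 2275 → Mar 11, 2275: 28 days (February has 28).
Mar 11, 2275 → Apr 11, 2275: 31 days (March has 31).
Apr 11, 2275 → May 11, 2275: 30 days (April has 30).
May 11, 2275 → Jun 11, 2275: 31 days (May has 31).
Jun 11, 2275 → Jul 11, 2275: 30 days (June has 30).
Jul 11, 2275 → Aug 11, 2275: 31 days (July has 31).
Aug 11, 2275 → Sep 11, 2275: 31 days (August has 31).
Sep 11, 2275 → Oct 5, 2275: 24 days.
Total: 7176 days.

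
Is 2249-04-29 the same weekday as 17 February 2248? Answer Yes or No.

No

From Feb 17, 2248 to Apr 29, 2249 is 437 days.
437 mod 7 = 3, so they are different weekdays.
(Feb 17, 2248 is a Thursday; Apr 29, 2249 is a Sunday.)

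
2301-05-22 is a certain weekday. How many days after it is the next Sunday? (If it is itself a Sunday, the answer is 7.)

May 22, 2301 is a Wednesday.
From Wednesday to the next Sunday is 4 days.

4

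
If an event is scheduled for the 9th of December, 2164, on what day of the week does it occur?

Doomsday rule: the anchor day for the 2100s is Sunday. For year 64: 64÷12 = 5 r 4, and 4÷4 = 1, so 5+4+1 = 10.
Sunday + 10 ≡ Wednesday — that's 2164's doomsday.
In December the doomsday date is Dec 12.
Dec 9 is 3 days before Dec 12; 3 mod 7 = 3, so Wednesday − 3 = Sunday.

Sunday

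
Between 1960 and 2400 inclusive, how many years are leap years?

108

Multiples of 4 in [1960,2400]: 111.
Of those, multiples of 100: 5 (not leap unless ÷400).
Multiples of 400: 2.
Leap years = 111 − 5 + 2 = 108.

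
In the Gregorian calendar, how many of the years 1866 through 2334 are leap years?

Multiples of 4 in [1866,2334]: 117.
Of those, multiples of 100: 5 (not leap unless ÷400).
Multiples of 400: 1.
Leap years = 117 − 5 + 1 = 113.

113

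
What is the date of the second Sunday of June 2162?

June 13, 2162

June 1, 2162 is a Tuesday.
The first Sunday is therefore June 6 (5 days later).
The second Sunday is 6 + 1×7 = June 13.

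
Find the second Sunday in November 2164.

November 11, 2164

November 1, 2164 is a Thursday.
The first Sunday is therefore November 4 (3 days later).
The second Sunday is 4 + 1×7 = November 11.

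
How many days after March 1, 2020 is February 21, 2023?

Mar 1, 2020 → Mar 1, 2021: 365 days.
Mar 1, 2021 → Mar 1, 2022: 365 days.
Mar 1, 2022 → Apr 1, 2022: 31 days (March has 31).
Apr 1, 2022 → May 1, 2022: 30 days (April has 30).
May 1, 2022 → Jun 1, 2022: 31 days (May has 31).
Jun 1, 2022 → Jul 1, 2022: 30 days (June has 30).
Jul 1, 2022 → Aug 1, 2022: 31 days (July has 31).
Aug 1, 2022 → Sep 1, 2022: 31 days (August has 31).
Sep 1, 2022 → Oct 1, 2022: 30 days (September has 30).
Oct 1, 2022 → Nov 1, 2022: 31 days (October has 31).
Nov 1, 2022 → Dec 1, 2022: 30 days (November has 30).
Dec 1, 2022 → Jan 1, 2023: 31 days (December has 31).
Jan 1, 2023 → Feb 1, 2023: 31 days (January has 31).
Feb 1, 2023 → Feb 21, 2023: 20 days.
Total: 1087 days.

1087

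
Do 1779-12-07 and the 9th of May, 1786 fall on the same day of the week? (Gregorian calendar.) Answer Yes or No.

From Dec 7, 1779 to May 9, 1786 is 2345 days.
2345 mod 7 = 0, so they are the same weekday.
(Dec 7, 1779 is a Tuesday; May 9, 1786 is a Tuesday.)

Yes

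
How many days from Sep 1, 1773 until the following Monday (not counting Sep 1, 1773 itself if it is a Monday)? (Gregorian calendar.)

Sep 1, 1773 is a Wednesday.
From Wednesday to the next Monday is 5 days.

5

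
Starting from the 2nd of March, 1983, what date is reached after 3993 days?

+366 (one year; includes Feb 29, 1984) → Mar 2, 1984 (3627 left).
+365 (one year) → Mar 2, 1985 (3262 left).
+365 (one year) → Mar 2, 1986 (2897 left).
+365 (one year) → Mar 2, 1987 (2532 left).
+366 (one year; includes Feb 29, 1988) → Mar 2, 1988 (2166 left).
+365 (one year) → Mar 2, 1989 (1801 left).
+365 (one year) → Mar 2, 1990 (1436 left).
+365 (one year) → Mar 2, 1991 (1071 left).
+366 (one year; includes Feb 29, 1992) → Mar 2, 1992 (705 left).
+365 (one year) → Mar 2, 1993 (340 left).
Mar has 31 days: +30 → Apr 1, 1993 (310 left).
Apr has 30 days: +30 → May 1, 1993 (280 left).
May has 31 days: +31 → Jun 1, 1993 (249 left).
Jun has 30 days: +30 → Jul 1, 1993 (219 left).
Jul has 31 days: +31 → Aug 1, 1993 (188 left).
Aug has 31 days: +31 → Sep 1, 1993 (157 left).
Sep has 30 days: +30 → Oct 1, 1993 (127 left).
Oct has 31 days: +31 → Nov 1, 1993 (96 left).
Nov has 30 days: +30 → Dec 1, 1993 (66 left).
Dec has 31 days: +31 → Jan 1, 1994 (35 left).
Jan has 31 days: +31 → Feb 1, 1994 (4 left).
+4 → Feb 5, 1994.

February 5, 1994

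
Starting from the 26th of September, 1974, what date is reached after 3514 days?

May 10, 1984

+365 (one year) → Sep 26, 1975 (3149 left).
+366 (one year; includes Feb 29, 1976) → Sep 26, 1976 (2783 left).
+365 (one year) → Sep 26, 1977 (2418 left).
+365 (one year) → Sep 26, 1978 (2053 left).
+365 (one year) → Sep 26, 1979 (1688 left).
+366 (one year; includes Feb 29, 1980) → Sep 26, 1980 (1322 left).
+365 (one year) → Sep 26, 1981 (957 left).
+365 (one year) → Sep 26, 1982 (592 left).
+365 (one year) → Sep 26, 1983 (227 left).
Sep has 30 days: +5 → Oct 1, 1983 (222 left).
Oct has 31 days: +31 → Nov 1, 1983 (191 left).
Nov has 30 days: +30 → Dec 1, 1983 (161 left).
Dec has 31 days: +31 → Jan 1, 1984 (130 left).
Jan has 31 days: +31 → Feb 1, 1984 (99 left).
Feb has 29 days: +29 → Mar 1, 1984 (70 left).
Mar has 31 days: +31 → Apr 1, 1984 (39 left).
Apr has 30 days: +30 → May 1, 1984 (9 left).
+9 → May 10, 1984.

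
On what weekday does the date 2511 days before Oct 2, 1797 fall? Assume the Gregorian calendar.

First find the weekday of Oct 2, 1797. Doomsday rule: the anchor day for the 1700s is Sunday. For year 97: 97÷12 = 8 r 1, and 1÷4 = 0, so 8+1+0 = 9.
Sunday + 9 ≡ Tuesday — that's 1797's doomsday.
In October the doomsday date is Oct 10.
Oct 2 is 8 days before Oct 10; 8 mod 7 = 1, so Tuesday − 1 = Monday.
2511 mod 7 = 5, so 2511 days before a Monday is Monday − 5 = Wednesday.

Wednesday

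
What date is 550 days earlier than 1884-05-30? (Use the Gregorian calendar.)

November 27, 1882

−366 (one year; includes Feb 29, 1884) → May 30, 1883 (184 left).
−30 → Apr 30, 1883 (end of Apr, 30 days; 154 left).
−30 → Mar 31, 1883 (end of Mar, 31 days; 124 left).
−31 → Feb 28, 1883 (end of Feb, 28 days; 93 left).
−28 → Jan 31, 1883 (end of Jan, 31 days; 65 left).
−31 → Dec 31, 1882 (end of Dec, 31 days; 34 left).
−31 → Nov 30, 1882 (end of Nov, 30 days; 3 left).
−3 → Nov 27, 1882.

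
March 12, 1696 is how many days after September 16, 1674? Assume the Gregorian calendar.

7848

Sep 16, 1674 → Sep 16, 1675: 365 days.
Sep 16, 1675 → Sep 16, 1676: 366 days (Feb 29, 1676 is in that span).
Sep 16, 1676 → Sep 16, 1677: 365 days.
Sep 16, 1677 → Sep 16, 1678: 365 days.
Sep 16, 1678 → Sep 16, 1679: 365 days.
Sep 16, 1679 → Sep 16, 1680: 366 days (Feb 29, 1680 is in that span).
Sep 16, 1680 → Sep 16, 1681: 365 days.
Sep 16, 1681 → Sep 16, 1682: 365 days.
Sep 16, 1682 → Sep 16, 1683: 365 days.
Sep 16, 1683 → Sep 16, 1684: 366 days (Feb 29, 1684 is in that span).
Sep 16, 1684 → Sep 16, 1685: 365 days.
Sep 16, 1685 → Sep 16, 1686: 365 days.
Sep 16, 1686 → Sep 16, 1687: 365 days.
Sep 16, 1687 → Sep 16, 1688: 366 days (Feb 29, 1688 is in that span).
Sep 16, 1688 → Sep 16, 1689: 365 days.
Sep 16, 1689 → Sep 16, 1690: 365 days.
Sep 16, 1690 → Sep 16, 1691: 365 days.
Sep 16, 1691 → Sep 16, 1692: 366 days (Feb 29, 1692 is in that span).
Sep 16, 1692 → Sep 16, 1693: 365 days.
Sep 16, 1693 → Sep 16, 1694: 365 days.
Sep 16, 1694 → Sep 16, 1695: 365 days.
Sep 16, 1695 → Oct 16, 1695: 30 days (September has 30).
Oct 16, 1695 → Nov 16, 1695: 31 days (October has 31).
Nov 16, 1695 → Dec 16, 1695: 30 days (November has 30).
Dec 16, 1695 → Jan 16, 1696: 31 days (December has 31).
Jan 16, 1696 → Feb 16, 1696: 31 days (January has 31).
Feb 16, 1696 → Mar 12, 1696: 25 days.
Total: 7848 days.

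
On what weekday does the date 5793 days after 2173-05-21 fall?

May 21, 2173 is a Friday.
5793 mod 7 = 4, so 5793 days after a Friday is Friday + 4 = Tuesday.

Tuesday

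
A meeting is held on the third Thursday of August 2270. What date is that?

August 1, 2270 is a Monday.
The first Thursday is therefore August 4 (3 days later).
The third Thursday is 4 + 2×7 = August 18.

August 18, 2270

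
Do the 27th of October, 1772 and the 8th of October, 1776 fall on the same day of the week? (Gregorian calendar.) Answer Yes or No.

From Oct 27, 1772 to Oct 8, 1776 is 1442 days.
1442 mod 7 = 0, so they are the same weekday.
(Oct 27, 1772 is a Tuesday; Oct 8, 1776 is a Tuesday.)

Yes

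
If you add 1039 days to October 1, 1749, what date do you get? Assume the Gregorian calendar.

+365 (one year) → Oct 1, 1750 (674 left).
+365 (one year) → Oct 1, 1751 (309 left).
Oct has 31 days: +31 → Nov 1, 1751 (278 left).
Nov has 30 days: +30 → Dec 1, 1751 (248 left).
Dec has 31 days: +31 → Jan 1, 1752 (217 left).
Jan has 31 days: +31 → Feb 1, 1752 (186 left).
Feb has 29 days: +29 → Mar 1, 1752 (157 left).
Mar has 31 days: +31 → Apr 1, 1752 (126 left).
Apr has 30 days: +30 → May 1, 1752 (96 left).
May has 31 days: +31 → Jun 1, 1752 (65 left).
Jun has 30 days: +30 → Jul 1, 1752 (35 left).
Jul has 31 days: +31 → Aug 1, 1752 (4 left).
+4 → Aug 5, 1752.

August 5, 1752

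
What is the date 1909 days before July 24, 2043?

−365 (one year) → Jul 24, 2042 (1544 left).
−365 (one year) → Jul 24, 2041 (1179 left).
−365 (one year) → Jul 24, 2040 (814 left).
−366 (one year; includes Feb 29, 2040) → Jul 24, 2039 (448 left).
−365 (one year) → Jul 24, 2038 (83 left).
−24 → Jun 30, 2038 (end of Jun, 30 days; 59 left).
−30 → May 31, 2038 (end of May, 31 days; 29 left).
−29 → May 2, 2038.

May 2, 2038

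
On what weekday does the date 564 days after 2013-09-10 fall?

Saturday

Sep 10, 2013 is a Tuesday.
564 mod 7 = 4, so 564 days after a Tuesday is Tuesday + 4 = Saturday.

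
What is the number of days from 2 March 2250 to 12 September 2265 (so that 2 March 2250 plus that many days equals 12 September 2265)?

5673

Mar 2, 2250 → Mar 2, 2251: 365 days.
Mar 2, 2251 → Mar 2, 2252: 366 days (Feb 29, 2252 is in that span).
Mar 2, 2252 → Mar 2, 2253: 365 days.
Mar 2, 2253 → Mar 2, 2254: 365 days.
Mar 2, 2254 → Mar 2, 2255: 365 days.
Mar 2, 2255 → Mar 2, 2256: 366 days (Feb 29, 2256 is in that span).
Mar 2, 2256 → Mar 2, 2257: 365 days.
Mar 2, 2257 → Mar 2, 2258: 365 days.
Mar 2, 2258 → Mar 2, 2259: 365 days.
Mar 2, 2259 → Mar 2, 2260: 366 days (Feb 29, 2260 is in that span).
Mar 2, 2260 → Mar 2, 2261: 365 days.
Mar 2, 2261 → Mar 2, 2262: 365 days.
Mar 2, 2262 → Mar 2, 2263: 365 days.
Mar 2, 2263 → Mar 2, 2264: 366 days (Feb 29, 2264 is in that span).
Mar 2, 2264 → Mar 2, 2265: 365 days.
Mar 2, 2265 → Apr 2, 2265: 31 days (March has 31).
Apr 2, 2265 → May 2, 2265: 30 days (April has 30).
May 2, 2265 → Jun 2, 2265: 31 days (May has 31).
Jun 2, 2265 → Jul 2, 2265: 30 days (June has 30).
Jul 2, 2265 → Aug 2, 2265: 31 days (July has 31).
Aug 2, 2265 → Sep 2, 2265: 31 days (August has 31).
Sep 2, 2265 → Sep 12, 2265: 10 days.
Total: 5673 days.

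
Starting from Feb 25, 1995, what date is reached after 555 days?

September 2, 1996

+365 (one year) → Feb 25, 1996 (190 left).
Feb has 29 days: +5 → Mar 1, 1996 (185 left).
Mar has 31 days: +31 → Apr 1, 1996 (154 left).
Apr has 30 days: +30 → May 1, 1996 (124 left).
May has 31 days: +31 → Jun 1, 1996 (93 left).
Jun has 30 days: +30 → Jul 1, 1996 (63 left).
Jul has 31 days: +31 → Aug 1, 1996 (32 left).
Aug has 31 days: +31 → Sep 1, 1996 (1 left).
+1 → Sep 2, 1996.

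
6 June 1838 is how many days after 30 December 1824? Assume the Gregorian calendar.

Dec 30, 1824 → Dec 30, 1825: 365 days.
Dec 30, 1825 → Dec 30, 1826: 365 days.
Dec 30, 1826 → Dec 30, 1827: 365 days.
Dec 30, 1827 → Dec 30, 1828: 366 days (Feb 29, 1828 is in that span).
Dec 30, 1828 → Dec 30, 1829: 365 days.
Dec 30, 1829 → Dec 30, 1830: 365 days.
Dec 30, 1830 → Dec 30, 1831: 365 days.
Dec 30, 1831 → Dec 30, 1832: 366 days (Feb 29, 1832 is in that span).
Dec 30, 1832 → Dec 30, 1833: 365 days.
Dec 30, 1833 → Dec 30, 1834: 365 days.
Dec 30, 1834 → Dec 30, 1835: 365 days.
Dec 30, 1835 → Dec 30, 1836: 366 days (Feb 29, 1836 is in that span).
Dec 30, 1836 → Dec 30, 1837: 365 days.
Dec 30, 1837 → Jan 30, 1838: 31 days (December has 31).
Jan 30, 1838 → Feb 28, 1838: 29 days (January has 31).
Feb 28, 1838 → Mar 28, 1838: 28 days (February has 28).
Mar 28, 1838 → Apr 28, 1838: 31 days (March has 31).
Apr 28, 1838 → May 28, 1838: 30 days (April has 30).
May 28, 1838 → Jun 6, 1838: 9 days.
Total: 4906 days.

4906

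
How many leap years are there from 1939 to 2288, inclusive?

Multiples of 4 in [1939,2288]: 88.
Of those, multiples of 100: 3 (not leap unless ÷400).
Multiples of 400: 1.
Leap years = 88 − 3 + 1 = 86.

86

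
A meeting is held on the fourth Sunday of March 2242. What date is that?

March 1, 2242 is a Tuesday.
The first Sunday is therefore March 6 (5 days later).
The fourth Sunday is 6 + 3×7 = March 27.

March 27, 2242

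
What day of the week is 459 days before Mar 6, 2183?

Mar 6, 2183 is a Thursday.
459 mod 7 = 4, so 459 days before a Thursday is Thursday − 4 = Sunday.

Sunday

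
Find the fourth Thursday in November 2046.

November 22, 2046

November 1, 2046 is a Thursday.
The first Thursday is therefore November 1 (same day).
The fourth Thursday is 1 + 3×7 = November 22.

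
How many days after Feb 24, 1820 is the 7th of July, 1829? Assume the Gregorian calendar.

Feb 24, 1820 → Feb 24, 1821: 366 days (Feb 29, 1820 is in that span).
Feb 24, 1821 → Feb 24, 1822: 365 days.
Feb 24, 1822 → Feb 24, 1823: 365 days.
Feb 24, 1823 → Feb 24, 1824: 365 days.
Feb 24, 1824 → Feb 24, 1825: 366 days (Feb 29, 1824 is in that span).
Feb 24, 1825 → Feb 24, 1826: 365 days.
Feb 24, 1826 → Feb 24, 1827: 365 days.
Feb 24, 1827 → Feb 24, 1828: 365 days.
Feb 24, 1828 → Feb 24, 1829: 366 days (Feb 29, 1828 is in that span).
Feb 24, 1829 → Mar 24, 1829: 28 days (February has 28).
Mar 24, 1829 → Apr 24, 1829: 31 days (March has 31).
Apr 24, 1829 → May 24, 1829: 30 days (April has 30).
May 24, 1829 → Jun 24, 1829: 31 days (May has 31).
Jun 24, 1829 → Jul 7, 1829: 13 days.
Total: 3421 days.

3421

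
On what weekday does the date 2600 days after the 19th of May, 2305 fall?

Monday

May 19, 2305 is a Friday.
2600 mod 7 = 3, so 2600 days after a Friday is Friday + 3 = Monday.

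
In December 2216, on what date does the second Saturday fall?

December 1, 2216 is a Sunday.
The first Saturday is therefore December 7 (6 days later).
The second Saturday is 7 + 1×7 = December 14.

December 14, 2216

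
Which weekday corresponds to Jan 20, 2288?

Doomsday rule: the anchor day for the 2200s is Friday. For year 88: 88÷12 = 7 r 4, and 4÷4 = 1, so 7+4+1 = 12.
Friday + 12 ≡ Wednesday — that's 2288's doomsday.
In January the doomsday date is Jan 4 (2288 is a leap year (divisible by 4)).
Jan 20 is 16 days after Jan 4; 16 mod 7 = 2, so Wednesday + 2 = Friday.

Friday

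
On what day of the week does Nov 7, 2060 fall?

Sunday

Doomsday rule: the anchor day for the 2000s is Tuesday. For year 60: 60÷12 = 5 r 0, and 0÷4 = 0, so 5+0+0 = 5.
Tuesday + 5 ≡ Sunday — that's 2060's doomsday.
In November the doomsday date is Nov 7.
Nov 7 is the doomsday itself: Sunday.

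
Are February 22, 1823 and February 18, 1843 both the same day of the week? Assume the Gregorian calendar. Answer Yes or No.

From Feb 22, 1823 to Feb 18, 1843 is 7301 days.
7301 mod 7 = 0, so they are the same weekday.
(Feb 22, 1823 is a Saturday; Feb 18, 1843 is a Saturday.)

Yes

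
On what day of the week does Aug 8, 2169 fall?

Tuesday

Doomsday rule: the anchor day for the 2100s is Sunday. For year 69: 69÷12 = 5 r 9, and 9÷4 = 2, so 5+9+2 = 16.
Sunday + 16 ≡ Tuesday — that's 2169's doomsday.
In August the doomsday date is Aug 8.
Aug 8 is the doomsday itself: Tuesday.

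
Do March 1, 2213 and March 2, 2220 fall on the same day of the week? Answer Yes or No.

From Mar 1, 2213 to Mar 2, 2220 is 2558 days.
2558 mod 7 = 3, so they are different weekdays.
(Mar 1, 2213 is a Monday; Mar 2, 2220 is a Thursday.)

No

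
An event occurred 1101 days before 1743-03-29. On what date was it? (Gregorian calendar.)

March 23, 1740

−365 (one year) → Mar 29, 1742 (736 left).
−365 (one year) → Mar 29, 1741 (371 left).
−29 → Feb 28, 1741 (end of Feb, 28 days; 342 left).
−28 → Jan 31, 1741 (end of Jan, 31 days; 314 left).
−31 → Dec 31, 1740 (end of Dec, 31 days; 283 left).
−31 → Nov 30, 1740 (end of Nov, 30 days; 252 left).
−30 → Oct 31, 1740 (end of Oct, 31 days; 222 left).
−31 → Sep 30, 1740 (end of Sep, 30 days; 191 left).
−30 → Aug 31, 1740 (end of Aug, 31 days; 161 left).
−31 → Jul 31, 1740 (end of Jul, 31 days; 130 left).
−31 → Jun 30, 1740 (end of Jun, 30 days; 99 left).
−30 → May 31, 1740 (end of May, 31 days; 69 left).
−31 → Apr 30, 1740 (end of Apr, 30 days; 38 left).
−30 → Mar 31, 1740 (end of Mar, 31 days; 8 left).
−8 → Mar 23, 1740.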